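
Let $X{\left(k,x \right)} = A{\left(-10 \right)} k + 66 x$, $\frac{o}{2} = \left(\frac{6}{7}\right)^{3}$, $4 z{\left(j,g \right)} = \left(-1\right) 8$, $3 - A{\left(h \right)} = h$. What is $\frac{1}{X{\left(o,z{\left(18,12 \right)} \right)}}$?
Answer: $- \frac{343}{39660} \approx -0.0086485$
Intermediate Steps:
$A{\left(h \right)} = 3 - h$
$z{\left(j,g \right)} = -2$ ($z{\left(j,g \right)} = \frac{\left(-1\right) 8}{4} = \frac{1}{4} \left(-8\right) = -2$)
$o = \frac{432}{343}$ ($o = 2 \left(\frac{6}{7}\right)^{3} = 2 \cdot \frac{216}{343} = \frac{432}{343} \approx 1.2595$)
$X{\left(k,x \right)} = 13 k + 66 x$ ($X{\left(k,x \right)} = \left(3 - -10\right) k + 66 x = \left(3 + 10\right) k + 66 x = 13 k + 66 x$)
$\frac{1}{X{\left(o,z{\left(18,12 \right)} \right)}} = \frac{1}{13 \cdot \frac{432}{343} + 66 \left(-2\right)} = \frac{1}{\frac{5616}{343} - 132} = \frac{1}{- \frac{39660}{343}} = - \frac{343}{39660}$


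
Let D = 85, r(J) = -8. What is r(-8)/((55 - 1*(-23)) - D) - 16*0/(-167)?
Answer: 8/7 ≈ 1.1429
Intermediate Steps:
r(-8)/((55 - 1*(-23)) - D) - 16*0/(-167) = -8/((55 - 1*(-23)) - 1*85) - 16*0/(-167) = -8/((55 + 23) - 85) + 0*(-1/167) = -8/(78 - 85) + 0 = -8/(-7) + 0 = -8*(-1/7) + 0 = 8/7 + 0 = 8/7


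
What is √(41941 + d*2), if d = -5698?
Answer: √30545 ≈ 174.77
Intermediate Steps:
√(41941 + d*2) = √(41941 - 5698*2) = √(41941 - 11396) = √30545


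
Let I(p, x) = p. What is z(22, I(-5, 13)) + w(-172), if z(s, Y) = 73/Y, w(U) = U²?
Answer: 147847/5 ≈ 29569.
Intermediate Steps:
z(22, I(-5, 13)) + w(-172) = 73/(-5) + (-172)² = 73*(-⅕) + 29584 = -73/5 + 29584 = 147847/5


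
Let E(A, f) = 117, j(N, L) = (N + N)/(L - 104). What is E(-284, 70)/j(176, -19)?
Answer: -14391/352 ≈ -40.884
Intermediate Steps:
j(N, L) = 2*N/(-104 + L) (j(N, L) = (2*N)/(-104 + L) = 2*N/(-104 + L))
E(-284, 70)/j(176, -19) = 117/((2*176/(-104 - 19))) = 117/((2*176/(-123))) = 117/((2*176*(-1/123))) = 117/(-352/123) = 117*(-123/352) = -14391/352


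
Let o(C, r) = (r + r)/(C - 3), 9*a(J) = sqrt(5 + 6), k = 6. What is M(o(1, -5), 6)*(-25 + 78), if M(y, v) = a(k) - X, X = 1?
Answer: -53 + 53*sqrt(11)/9 ≈ -33.469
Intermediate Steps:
a(J) = sqrt(11)/9 (a(J) = sqrt(5 + 6)/9 = sqrt(11)/9)
o(C, r) = 2*r/(-3 + C) (o(C, r) = (2*r)/(-3 + C) = 2*r/(-3 + C))
M(y, v) = -1 + sqrt(11)/9 (M(y, v) = sqrt(11)/9 - 1*1 = sqrt(11)/9 - 1 = -1 + sqrt(11)/9)
M(o(1, -5), 6)*(-25 + 78) = (-1 + sqrt(11)/9)*(-25 + 78) = (-1 + sqrt(11)/9)*53 = -53 + 53*sqrt(11)/9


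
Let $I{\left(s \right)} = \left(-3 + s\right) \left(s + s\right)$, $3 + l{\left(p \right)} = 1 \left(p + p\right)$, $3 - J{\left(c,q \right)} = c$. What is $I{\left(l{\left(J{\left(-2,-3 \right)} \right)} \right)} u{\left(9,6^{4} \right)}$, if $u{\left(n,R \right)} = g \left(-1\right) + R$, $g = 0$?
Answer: $72576$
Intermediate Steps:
$J{\left(c,q \right)} = 3 - c$
$u{\left(n,R \right)} = R$ ($u{\left(n,R \right)} = 0 \left(-1\right) + R = 0 + R = R$)
$l{\left(p \right)} = -3 + 2 p$ ($l{\left(p \right)} = -3 + 1 \left(p + p\right) = -3 + 1 \cdot 2 p = -3 + 2 p$)
$I{\left(s \right)} = 2 s \left(-3 + s\right)$ ($I{\left(s \right)} = \left(-3 + s\right) 2 s = 2 s \left(-3 + s\right)$)
$I{\left(l{\left(J{\left(-2,-3 \right)} \right)} \right)} u{\left(9,6^{4} \right)} = 2 \left(-3 + 2 \left(3 - -2\right)\right) \left(-3 - \left(3 - 2 \left(3 - -2\right)\right)\right) 6^{4} = 2 \left(-3 + 2 \left(3 + 2\right)\right) \left(-3 - \left(3 - 2 \left(3 + 2\right)\right)\right) 1296 = 2 \left(-3 + 2 \cdot 5\right) \left(-3 + \left(-3 + 2 \cdot 5\right)\right) 1296 = 2 \left(-3 + 10\right) \left(-3 + \left(-3 + 10\right)\right) 1296 = 2 \cdot 7 \left(-3 + 7\right) 1296 = 2 \cdot 7 \cdot 4 \cdot 1296 = 56 \cdot 1296 = 72576$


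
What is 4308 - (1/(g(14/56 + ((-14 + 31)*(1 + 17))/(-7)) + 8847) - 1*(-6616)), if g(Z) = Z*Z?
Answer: -19426752980/8417137 ≈ -2308.0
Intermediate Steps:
g(Z) = Z²
4308 - (1/(g(14/56 + ((-14 + 31)*(1 + 17))/(-7)) + 8847) - 1*(-6616)) = 4308 - (1/((14/56 + ((-14 + 31)*(1 + 17))/(-7))² + 8847) - 1*(-6616)) = 4308 - (1/((14*(1/56) + (17*18)*(-⅐))² + 8847) + 6616) = 4308 - (1/((¼ + 306*(-⅐))² + 8847) + 6616) = 4308 - (1/((¼ - 306/7)² + 8847) + 6616) = 4308 - (1/((-1217/28)² + 8847) + 6616) = 4308 - (1/(1481089/784 + 8847) + 6616) = 4308 - (1/(8417137/784) + 6616) = 4308 - (784/8417137 + 6616) = 4308 - 1*55687779176/8417137 = 4308 - 55687779176/8417137 = -19426752980/8417137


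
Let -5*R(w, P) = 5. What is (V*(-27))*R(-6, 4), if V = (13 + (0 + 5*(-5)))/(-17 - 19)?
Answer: 9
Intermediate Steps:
R(w, P) = -1 (R(w, P) = -⅕*5 = -1)
V = ⅓ (V = (13 + (0 - 25))/(-36) = (13 - 25)*(-1/36) = -12*(-1/36) = ⅓ ≈ 0.33333)
(V*(-27))*R(-6, 4) = ((⅓)*(-27))*(-1) = -9*(-1) = 9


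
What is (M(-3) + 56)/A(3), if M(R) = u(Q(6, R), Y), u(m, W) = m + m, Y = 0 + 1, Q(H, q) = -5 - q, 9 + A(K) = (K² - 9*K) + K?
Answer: -13/6 ≈ -2.1667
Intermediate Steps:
A(K) = -9 + K² - 8*K (A(K) = -9 + ((K² - 9*K) + K) = -9 + (K² - 8*K) = -9 + K² - 8*K)
Y = 1
u(m, W) = 2*m
M(R) = -10 - 2*R (M(R) = 2*(-5 - R) = -10 - 2*R)
(M(-3) + 56)/A(3) = ((-10 - 2*(-3)) + 56)/(-9 + 3² - 8*3) = ((-10 + 6) + 56)/(-9 + 9 - 24) = (-4 + 56)/(-24) = -1/24*52 = -13/6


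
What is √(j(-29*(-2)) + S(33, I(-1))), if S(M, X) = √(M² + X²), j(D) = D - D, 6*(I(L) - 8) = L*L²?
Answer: √6*41413^(¼)/6 ≈ 5.8238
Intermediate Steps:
I(L) = 8 + L³/6 (I(L) = 8 + (L*L²)/6 = 8 + L³/6)
j(D) = 0
√(j(-29*(-2)) + S(33, I(-1))) = √(0 + √(33² + (8 + (⅙)*(-1)³)²)) = √(0 + √(1089 + (8 + (⅙)*(-1))²)) = √(0 + √(1089 + (8 - ⅙)²)) = √(0 + √(1089 + (47/6)²)) = √(0 + √(1089 + 2209/36)) = √(0 + √(41413/36)) = √(0 + √41413/6) = √(√41413/6) = √6*41413^(¼)/6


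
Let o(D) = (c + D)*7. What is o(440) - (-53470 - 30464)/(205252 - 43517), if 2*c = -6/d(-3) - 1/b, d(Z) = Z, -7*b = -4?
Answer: 3986954017/1293880 ≈ 3081.4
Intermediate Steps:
b = 4/7 (b = -1/7*(-4) = 4/7 ≈ 0.57143)
c = 1/8 (c = (-6/(-3) - 1/4/7)/2 = (-6*(-1/3) - 1*7/4)/2 = (2 - 7/4)/2 = (1/2)*(1/4) = 1/8 ≈ 0.12500)
o(D) = 7/8 + 7*D (o(D) = (1/8 + D)*7 = 7/8 + 7*D)
o(440) - (-53470 - 30464)/(205252 - 43517) = (7/8 + 7*440) - (-53470 - 30464)/(205252 - 43517) = (7/8 + 3080) - (-83934)/161735 = 24647/8 - (-83934)/161735 = 24647/8 - 1*(-83934/161735) = 24647/8 + 83934/161735 = 3986954017/1293880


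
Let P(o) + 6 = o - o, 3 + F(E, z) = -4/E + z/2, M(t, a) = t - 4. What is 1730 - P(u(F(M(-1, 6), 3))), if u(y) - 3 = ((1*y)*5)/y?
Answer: 1736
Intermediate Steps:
M(t, a) = -4 + t
F(E, z) = -3 + z/2 - 4/E (F(E, z) = -3 + (-4/E + z/2) = -3 + (z/2 - 4/E) = -3 + z/2 - 4/E)
u(y) = 8 (u(y) = 3 + ((1*y)*5)/y = 3 + (y*5)/y = 3 + (5*y)/y = 3 + 5 = 8)
P(o) = -6 (P(o) = -6 + (o - o) = -6 + 0 = -6)
1730 - P(u(F(M(-1, 6), 3))) = 1730 - 1*(-6) = 1730 + 6 = 1736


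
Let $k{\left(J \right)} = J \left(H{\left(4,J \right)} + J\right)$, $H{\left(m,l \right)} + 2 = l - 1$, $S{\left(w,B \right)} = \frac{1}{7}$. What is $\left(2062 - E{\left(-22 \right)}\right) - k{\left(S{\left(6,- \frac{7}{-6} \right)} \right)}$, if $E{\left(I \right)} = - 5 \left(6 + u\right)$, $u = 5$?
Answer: $\frac{103752}{49} \approx 2117.4$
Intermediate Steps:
$S{\left(w,B \right)} = \frac{1}{7}$
$H{\left(m,l \right)} = -3 + l$ ($H{\left(m,l \right)} = -2 + \left(l - 1\right) = -2 + \left(-1 + l\right) = -3 + l$)
$E{\left(I \right)} = -55$ ($E{\left(I \right)} = - 5 \left(6 + 5\right) = \left(-5\right) 11 = -55$)
$k{\left(J \right)} = J \left(-3 + 2 J\right)$ ($k{\left(J \right)} = J \left(\left(-3 + J\right) + J\right) = J \left(-3 + 2 J\right)$)
$\left(2062 - E{\left(-22 \right)}\right) - k{\left(S{\left(6,- \frac{7}{-6} \right)} \right)} = \left(2062 - -55\right) - \frac{-3 + 2 \cdot \frac{1}{7}}{7} = \left(2062 + 55\right) - \frac{-3 + \frac{2}{7}}{7} = 2117 - \frac{1}{7} \left(- \frac{19}{7}\right) = 2117 - - \frac{19}{49} = 2117 + \frac{19}{49} = \frac{103752}{49}$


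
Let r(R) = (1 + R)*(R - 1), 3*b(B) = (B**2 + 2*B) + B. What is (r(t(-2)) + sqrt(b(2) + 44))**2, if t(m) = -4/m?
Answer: (9 + sqrt(426))**2/9 ≈ 97.613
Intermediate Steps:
b(B) = B + B**2/3 (b(B) = ((B**2 + 2*B) + B)/3 = (B**2 + 3*B)/3 = B + B**2/3)
r(R) = (1 + R)*(-1 + R)
(r(t(-2)) + sqrt(b(2) + 44))**2 = ((-1 + (-4/(-2))**2) + sqrt((1/3)*2*(3 + 2) + 44))**2 = ((-1 + (-4*(-1/2))**2) + sqrt((1/3)*2*5 + 44))**2 = ((-1 + 2**2) + sqrt(10/3 + 44))**2 = ((-1 + 4) + sqrt(142/3))**2 = (3 + sqrt(426)/3)**2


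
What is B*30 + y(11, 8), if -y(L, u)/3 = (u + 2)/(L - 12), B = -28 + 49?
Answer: 660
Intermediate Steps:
B = 21
y(L, u) = -3*(2 + u)/(-12 + L) (y(L, u) = -3*(u + 2)/(L - 12) = -3*(2 + u)/(-12 + L))
B*30 + y(11, 8) = 21*30 + 3*(-2 - 1*8)/(-12 + 11) = 630 + 3*(-2 - 8)/(-1) = 630 + 3*(-1)*(-10) = 630 + 30 = 660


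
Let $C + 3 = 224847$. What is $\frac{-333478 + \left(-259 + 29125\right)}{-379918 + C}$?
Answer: $\frac{152306}{77537} \approx 1.9643$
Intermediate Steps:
$C = 224844$ ($C = -3 + 224847 = 224844$)
$\frac{-333478 + \left(-259 + 29125\right)}{-379918 + C} = \frac{-333478 + \left(-259 + 29125\right)}{-379918 + 224844} = \frac{-333478 + 28866}{-155074} = \left(-304612\right) \left(- \frac{1}{155074}\right) = \frac{152306}{77537}$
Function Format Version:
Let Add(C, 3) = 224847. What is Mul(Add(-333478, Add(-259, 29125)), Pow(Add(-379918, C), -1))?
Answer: Rational(152306, 77537) ≈ 1.9643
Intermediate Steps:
C = 224844 (C = Add(-3, 224847) = 224844)
Mul(Add(-333478, Add(-259, 29125)), Pow(Add(-379918, C), -1)) = Mul(Add(-333478, Add(-259, 29125)), Pow(Add(-379918, 224844), -1)) = Mul(Add(-333478, 28866), Pow(-155074, -1)) = Mul(-304612, Rational(-1, 155074)) = Rational(152306, 77537)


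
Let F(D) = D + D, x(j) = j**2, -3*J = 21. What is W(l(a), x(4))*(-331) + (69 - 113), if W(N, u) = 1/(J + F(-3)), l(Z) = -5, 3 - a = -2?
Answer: -241/13 ≈ -18.538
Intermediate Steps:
a = 5 (a = 3 - 1*(-2) = 3 + 2 = 5)
J = -7 (J = -1/3*21 = -7)
F(D) = 2*D
W(N, u) = -1/13 (W(N, u) = 1/(-7 + 2*(-3)) = 1/(-7 - 6) = 1/(-13) = -1/13)
W(l(a), x(4))*(-331) + (69 - 113) = -1/13*(-331) + (69 - 113) = 331/13 - 44 = -241/13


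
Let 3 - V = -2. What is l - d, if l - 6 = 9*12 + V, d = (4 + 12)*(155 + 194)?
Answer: -5465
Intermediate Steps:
V = 5 (V = 3 - 1*(-2) = 3 + 2 = 5)
d = 5584 (d = 16*349 = 5584)
l = 119 (l = 6 + (9*12 + 5) = 6 + (108 + 5) = 6 + 113 = 119)
l - d = 119 - 1*5584 = 119 - 5584 = -5465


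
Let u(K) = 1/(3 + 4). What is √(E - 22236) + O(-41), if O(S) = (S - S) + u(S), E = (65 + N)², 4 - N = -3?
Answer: ⅐ + 14*I*√87 ≈ 0.14286 + 130.58*I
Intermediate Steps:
N = 7 (N = 4 - 1*(-3) = 4 + 3 = 7)
u(K) = ⅐ (u(K) = 1/7 = ⅐)
E = 5184 (E = (65 + 7)² = 72² = 5184)
O(S) = ⅐ (O(S) = (S - S) + ⅐ = 0 + ⅐ = ⅐)
√(E - 22236) + O(-41) = √(5184 - 22236) + ⅐ = √(-17052) + ⅐ = 14*I*√87 + ⅐ = ⅐ + 14*I*√87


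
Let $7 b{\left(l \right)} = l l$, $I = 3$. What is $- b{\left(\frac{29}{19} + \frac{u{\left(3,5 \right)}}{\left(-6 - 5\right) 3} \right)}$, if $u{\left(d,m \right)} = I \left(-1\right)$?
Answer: $- \frac{114244}{305767} \approx -0.37363$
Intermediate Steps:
$u{\left(d,m \right)} = -3$ ($u{\left(d,m \right)} = 3 \left(-1\right) = -3$)
$b{\left(l \right)} = \frac{l^{2}}{7}$ ($b{\left(l \right)} = \frac{l l}{7} = \frac{l^{2}}{7}$)
$- b{\left(\frac{29}{19} + \frac{u{\left(3,5 \right)}}{\left(-6 - 5\right) 3} \right)} = - \frac{\left(\frac{29}{19} - \frac{3}{\left(-6 - 5\right) 3}\right)^{2}}{7} = - \frac{\left(29 \cdot \frac{1}{19} - \frac{3}{\left(-11\right) 3}\right)^{2}}{7} = - \frac{\left(\frac{29}{19} - \frac{3}{-33}\right)^{2}}{7} = - \frac{\left(\frac{29}{19} - - \frac{1}{11}\right)^{2}}{7} = - \frac{\left(\frac{29}{19} + \frac{1}{11}\right)^{2}}{7} = - \frac{\left(\frac{338}{209}\right)^{2}}{7} = - \frac{114244}{7 \cdot 43681} = \left(-1\right) \frac{114244}{305767} = - \frac{114244}{305767}$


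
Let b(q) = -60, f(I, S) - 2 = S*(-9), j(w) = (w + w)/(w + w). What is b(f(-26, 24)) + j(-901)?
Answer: -59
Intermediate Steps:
j(w) = 1 (j(w) = (2*w)/((2*w)) = (2*w)*(1/(2*w)) = 1)
f(I, S) = 2 - 9*S (f(I, S) = 2 + S*(-9) = 2 - 9*S)
b(f(-26, 24)) + j(-901) = -60 + 1 = -59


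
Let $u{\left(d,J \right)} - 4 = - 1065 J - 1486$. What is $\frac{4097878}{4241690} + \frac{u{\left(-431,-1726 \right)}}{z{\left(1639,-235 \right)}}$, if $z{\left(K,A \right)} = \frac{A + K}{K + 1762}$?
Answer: $\frac{1104013864647718}{248138865} \approx 4.4492 \cdot 10^{6}$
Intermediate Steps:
$z{\left(K,A \right)} = \frac{A + K}{1762 + K}$
$u{\left(d,J \right)} = -1482 - 1065 J$ ($u{\left(d,J \right)} = 4 - \left(1486 + 1065 J\right) = -1482 - 1065 J$)
$\frac{4097878}{4241690} + \frac{u{\left(-431,-1726 \right)}}{z{\left(1639,-235 \right)}} = \frac{4097878}{4241690} + \frac{-1482 - -1838190}{\frac{1}{1762 + 1639} \left(-235 + 1639\right)} = 4097878 \cdot \frac{1}{4241690} + \frac{-1482 + 1838190}{\frac{1}{3401} \cdot 1404} = \frac{2048939}{2120845} + \frac{1836708}{\frac{1}{3401} \cdot 1404} = \frac{2048939}{2120845} + \frac{1836708}{\frac{1404}{3401}} = \frac{2048939}{2120845} + 1836708 \cdot \frac{3401}{1404} = \frac{2048939}{2120845} + \frac{520553659}{117} = \frac{1104013864647718}{248138865}$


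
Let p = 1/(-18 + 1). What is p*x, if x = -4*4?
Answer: 16/17 ≈ 0.94118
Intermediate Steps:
x = -16
p = -1/17 (p = 1/(-17) = -1/17 ≈ -0.058824)
p*x = -1/17*(-16) = 16/17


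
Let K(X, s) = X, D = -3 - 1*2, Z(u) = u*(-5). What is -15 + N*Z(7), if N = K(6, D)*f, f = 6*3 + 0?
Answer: -3795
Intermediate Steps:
Z(u) = -5*u
D = -5 (D = -3 - 2 = -5)
f = 18 (f = 18 + 0 = 18)
N = 108 (N = 6*18 = 108)
-15 + N*Z(7) = -15 + 108*(-5*7) = -15 + 108*(-35) = -15 - 3780 = -3795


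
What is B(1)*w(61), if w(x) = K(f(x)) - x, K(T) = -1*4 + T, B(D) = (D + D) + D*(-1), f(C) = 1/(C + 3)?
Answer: -4159/64 ≈ -64.984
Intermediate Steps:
f(C) = 1/(3 + C)
B(D) = D (B(D) = 2*D - D = D)
K(T) = -4 + T
w(x) = -4 + 1/(3 + x) - x (w(x) = (-4 + 1/(3 + x)) - x = -4 + 1/(3 + x) - x)
B(1)*w(61) = 1*((1 - (3 + 61)*(4 + 61))/(3 + 61)) = 1*((1 - 1*64*65)/64) = 1*((1 - 4160)/64) = 1*((1/64)*(-4159)) = 1*(-4159/64) = -4159/64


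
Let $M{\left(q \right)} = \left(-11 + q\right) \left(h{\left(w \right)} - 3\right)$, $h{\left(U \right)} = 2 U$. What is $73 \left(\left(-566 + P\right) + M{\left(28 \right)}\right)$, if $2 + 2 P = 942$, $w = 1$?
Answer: $-8249$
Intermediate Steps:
$P = 470$ ($P = -1 + \frac{1}{2} \cdot 942 = -1 + 471 = 470$)
$M{\left(q \right)} = 11 - q$ ($M{\left(q \right)} = \left(-11 + q\right) \left(2 \cdot 1 - 3\right) = \left(-11 + q\right) \left(2 - 3\right) = \left(-11 + q\right) \left(-1\right) = 11 - q$)
$73 \left(\left(-566 + P\right) + M{\left(28 \right)}\right) = 73 \left(\left(-566 + 470\right) + \left(11 - 28\right)\right) = 73 \left(-96 + \left(11 - 28\right)\right) = 73 \left(-96 - 17\right) = 73 \left(-113\right) = -8249$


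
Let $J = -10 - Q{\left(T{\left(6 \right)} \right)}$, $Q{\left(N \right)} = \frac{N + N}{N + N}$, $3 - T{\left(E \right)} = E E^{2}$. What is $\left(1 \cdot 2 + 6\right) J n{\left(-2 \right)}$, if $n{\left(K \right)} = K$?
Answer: $176$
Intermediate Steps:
$T{\left(E \right)} = 3 - E^{3}$ ($T{\left(E \right)} = 3 - E E^{2} = 3 - E^{3}$)
$Q{\left(N \right)} = 1$ ($Q{\left(N \right)} = \frac{2 N}{2 N} = 2 N \frac{1}{2 N} = 1$)
$J = -11$ ($J = -10 - 1 = -11$)
$\left(1 \cdot 2 + 6\right) J n{\left(-2 \right)} = \left(1 \cdot 2 + 6\right) \left(-11\right) \left(-2\right) = \left(2 + 6\right) \left(-11\right) \left(-2\right) = 8 \left(-11\right) \left(-2\right) = \left(-88\right) \left(-2\right) = 176$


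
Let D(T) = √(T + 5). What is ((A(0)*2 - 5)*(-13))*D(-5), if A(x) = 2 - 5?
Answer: 0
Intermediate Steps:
A(x) = -3
D(T) = √(5 + T)
((A(0)*2 - 5)*(-13))*D(-5) = ((-3*2 - 5)*(-13))*√(5 - 5) = ((-6 - 5)*(-13))*√0 = -11*(-13)*0 = 143*0 = 0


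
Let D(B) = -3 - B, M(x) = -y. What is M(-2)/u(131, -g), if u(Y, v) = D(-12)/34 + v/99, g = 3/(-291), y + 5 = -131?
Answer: 44404272/86461 ≈ 513.58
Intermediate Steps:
y = -136 (y = -5 - 131 = -136)
g = -1/97 (g = 3*(-1/291) = -1/97 ≈ -0.010309)
M(x) = 136 (M(x) = -1*(-136) = 136)
u(Y, v) = 9/34 + v/99 (u(Y, v) = (-3 - 1*(-12))/34 + v/99 = (-3 + 12)*(1/34) + v*(1/99) = 9*(1/34) + v/99 = 9/34 + v/99)
M(-2)/u(131, -g) = 136/(9/34 + (-1*(-1/97))/99) = 136/(9/34 + (1/99)*(1/97)) = 136/(9/34 + 1/9603) = 136/(86461/326502) = 136*(326502/86461) = 44404272/86461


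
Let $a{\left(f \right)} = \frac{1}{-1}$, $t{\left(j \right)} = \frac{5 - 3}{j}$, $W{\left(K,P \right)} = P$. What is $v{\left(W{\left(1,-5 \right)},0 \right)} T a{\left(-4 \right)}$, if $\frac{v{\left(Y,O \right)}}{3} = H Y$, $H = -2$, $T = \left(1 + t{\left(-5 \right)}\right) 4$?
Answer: $-72$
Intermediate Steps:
$t{\left(j \right)} = \frac{2}{j}$
$T = \frac{12}{5}$ ($T = \left(1 + \frac{2}{-5}\right) 4 = \left(1 + 2 \left(- \frac{1}{5}\right)\right) 4 = \left(1 - \frac{2}{5}\right) 4 = \frac{3}{5} \cdot 4 = \frac{12}{5} \approx 2.4$)
$a{\left(f \right)} = -1$
$v{\left(Y,O \right)} = - 6 Y$ ($v{\left(Y,O \right)} = 3 \left(- 2 Y\right) = - 6 Y$)
$v{\left(W{\left(1,-5 \right)},0 \right)} T a{\left(-4 \right)} = \left(-6\right) \left(-5\right) \frac{12}{5} \left(-1\right) = 30 \cdot \frac{12}{5} \left(-1\right) = 72 \left(-1\right) = -72$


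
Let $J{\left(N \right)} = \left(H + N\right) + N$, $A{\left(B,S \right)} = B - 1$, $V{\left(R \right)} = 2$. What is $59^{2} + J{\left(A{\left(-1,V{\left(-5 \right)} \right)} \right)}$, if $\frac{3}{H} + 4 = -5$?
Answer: $\frac{10430}{3} \approx 3476.7$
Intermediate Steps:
$H = - \frac{1}{3}$ ($H = \frac{3}{-4 - 5} = \frac{3}{-9} = 3 \left(- \frac{1}{9}\right) = - \frac{1}{3} \approx -0.33333$)
$A{\left(B,S \right)} = -1 + B$
$J{\left(N \right)} = - \frac{1}{3} + 2 N$ ($J{\left(N \right)} = \left(- \frac{1}{3} + N\right) + N = - \frac{1}{3} + 2 N$)
$59^{2} + J{\left(A{\left(-1,V{\left(-5 \right)} \right)} \right)} = 59^{2} + \left(- \frac{1}{3} + 2 \left(-1 - 1\right)\right) = 3481 + \left(- \frac{1}{3} + 2 \left(-2\right)\right) = 3481 - \frac{13}{3} = \frac{10430}{3}$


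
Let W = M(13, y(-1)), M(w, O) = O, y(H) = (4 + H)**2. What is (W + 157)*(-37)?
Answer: -6142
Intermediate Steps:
W = 9 (W = (4 - 1)**2 = 3**2 = 9)
(W + 157)*(-37) = (9 + 157)*(-37) = 166*(-37) = -6142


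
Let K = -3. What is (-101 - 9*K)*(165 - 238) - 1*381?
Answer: 5021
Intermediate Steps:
(-101 - 9*K)*(165 - 238) - 1*381 = (-101 - 9*(-3))*(165 - 238) - 1*381 = (-101 + 27)*(-73) - 381 = -74*(-73) - 381 = 5402 - 381 = 5021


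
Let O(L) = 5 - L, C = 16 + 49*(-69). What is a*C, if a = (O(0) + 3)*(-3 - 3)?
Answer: 161520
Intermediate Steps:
C = -3365 (C = 16 - 3381 = -3365)
a = -48 (a = ((5 - 1*0) + 3)*(-3 - 3) = ((5 + 0) + 3)*(-6) = (5 + 3)*(-6) = 8*(-6) = -48)
a*C = -48*(-3365) = 161520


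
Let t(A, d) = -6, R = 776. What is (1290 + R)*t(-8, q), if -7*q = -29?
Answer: -12396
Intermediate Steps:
q = 29/7 (q = -1/7*(-29) = 29/7 ≈ 4.1429)
(1290 + R)*t(-8, q) = (1290 + 776)*(-6) = 2066*(-6) = -12396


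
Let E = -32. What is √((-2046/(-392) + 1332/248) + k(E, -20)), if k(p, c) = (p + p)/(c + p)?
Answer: √376291981/5642 ≈ 3.4382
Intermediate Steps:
k(p, c) = 2*p/(c + p) (k(p, c) = (2*p)/(c + p) = 2*p/(c + p))
√((-2046/(-392) + 1332/248) + k(E, -20)) = √((-2046/(-392) + 1332/248) + 2*(-32)/(-20 - 32)) = √((-2046*(-1/392) + 1332*(1/248)) + 2*(-32)/(-52)) = √((1023/196 + 333/62) + 2*(-32)*(-1/52)) = √(64347/6076 + 16/13) = √(933727/78988) = √376291981/5642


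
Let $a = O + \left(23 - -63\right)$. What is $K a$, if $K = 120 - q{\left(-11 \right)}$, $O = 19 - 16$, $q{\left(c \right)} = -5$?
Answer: $11125$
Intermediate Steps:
$O = 3$
$a = 89$ ($a = 3 + \left(23 - -63\right) = 3 + \left(23 + 63\right) = 3 + 86 = 89$)
$K = 125$ ($K = 120 - -5 = 120 + 5 = 125$)
$K a = 125 \cdot 89 = 11125$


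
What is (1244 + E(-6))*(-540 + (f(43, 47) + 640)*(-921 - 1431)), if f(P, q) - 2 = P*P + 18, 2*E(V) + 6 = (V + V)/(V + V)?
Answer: -7326970482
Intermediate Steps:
E(V) = -5/2 (E(V) = -3 + ((V + V)/(V + V))/2 = -3 + ((2*V)/((2*V)))/2 = -3 + ((2*V)*(1/(2*V)))/2 = -3 + (1/2)*1 = -3 + 1/2 = -5/2)
f(P, q) = 20 + P**2 (f(P, q) = 2 + (P*P + 18) = 2 + (P**2 + 18) = 2 + (18 + P**2) = 20 + P**2)
(1244 + E(-6))*(-540 + (f(43, 47) + 640)*(-921 - 1431)) = (1244 - 5/2)*(-540 + ((20 + 43**2) + 640)*(-921 - 1431)) = 2483*(-540 + ((20 + 1849) + 640)*(-2352))/2 = 2483*(-540 + (1869 + 640)*(-2352))/2 = 2483*(-540 + 2509*(-2352))/2 = 2483*(-540 - 5901168)/2 = (2483/2)*(-5901708) = -7326970482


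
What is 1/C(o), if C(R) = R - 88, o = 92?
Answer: 1/4 ≈ 0.25000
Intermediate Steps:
C(R) = -88 + R
1/C(o) = 1/(-88 + 92) = 1/4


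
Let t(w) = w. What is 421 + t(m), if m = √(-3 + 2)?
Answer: 421 + I ≈ 421.0 + 1.0*I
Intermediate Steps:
m = I (m = √(-1) = I ≈ 1.0*I)
421 + t(m) = 421 + I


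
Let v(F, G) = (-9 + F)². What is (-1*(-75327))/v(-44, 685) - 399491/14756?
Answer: -10645007/41449604 ≈ -0.25682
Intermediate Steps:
(-1*(-75327))/v(-44, 685) - 399491/14756 = (-1*(-75327))/((-9 - 44)²) - 399491/14756 = 75327/((-53)²) - 399491*1/14756 = 75327/2809 - 399491/14756 = -10645007/41449604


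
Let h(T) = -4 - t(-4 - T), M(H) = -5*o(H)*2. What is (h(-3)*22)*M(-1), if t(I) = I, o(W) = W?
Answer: -660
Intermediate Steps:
M(H) = -10*H (M(H) = -5*H*2 = -10*H)
h(T) = T (h(T) = -4 - (-4 - T) = -4 + (4 + T) = T)
(h(-3)*22)*M(-1) = (-3*22)*(-10*(-1)) = -66*10 = -660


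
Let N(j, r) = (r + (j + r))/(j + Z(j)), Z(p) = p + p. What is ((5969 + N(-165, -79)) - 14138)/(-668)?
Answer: 1010833/82665 ≈ 12.228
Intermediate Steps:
Z(p) = 2*p
N(j, r) = (j + 2*r)/(3*j) (N(j, r) = (r + (j + r))/(j + 2*j) = (j + 2*r)/((3*j)) = (j + 2*r)*(1/(3*j)) = (j + 2*r)/(3*j))
((5969 + N(-165, -79)) - 14138)/(-668) = ((5969 + (⅓)*(-165 + 2*(-79))/(-165)) - 14138)/(-668) = ((5969 + (⅓)*(-1/165)*(-165 - 158)) - 14138)*(-1/668) = ((5969 + (⅓)*(-1/165)*(-323)) - 14138)*(-1/668) = ((5969 + 323/495) - 14138)*(-1/668) = (2954978/495 - 14138)*(-1/668) = -4043332/495*(-1/668) = 1010833/82665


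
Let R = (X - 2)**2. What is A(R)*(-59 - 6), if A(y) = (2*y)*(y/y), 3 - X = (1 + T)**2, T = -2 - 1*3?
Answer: -29250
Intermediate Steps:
T = -5 (T = -2 - 3 = -5)
X = -13 (X = 3 - (1 - 5)**2 = 3 - 1*(-4)**2 = 3 - 1*16 = 3 - 16 = -13)
R = 225 (R = (-13 - 2)**2 = (-15)**2 = 225)
A(y) = 2*y (A(y) = (2*y)*1 = 2*y)
A(R)*(-59 - 6) = (2*225)*(-59 - 6) = 450*(-65) = -29250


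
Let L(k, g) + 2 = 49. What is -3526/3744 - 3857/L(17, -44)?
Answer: -7303165/87984 ≈ -83.006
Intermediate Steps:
L(k, g) = 47 (L(k, g) = -2 + 49 = 47)
-3526/3744 - 3857/L(17, -44) = -3526/3744 - 3857/47 = -3526*1/3744 - 3857*1/47 = -1763/1872 - 3857/47 = -7303165/87984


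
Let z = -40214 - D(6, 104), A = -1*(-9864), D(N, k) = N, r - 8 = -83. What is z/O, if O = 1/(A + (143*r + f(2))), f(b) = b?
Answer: 34548980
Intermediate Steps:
r = -75 (r = 8 - 83 = -75)
A = 9864
O = -1/859 (O = 1/(9864 + (143*(-75) + 2)) = 1/(9864 + (-10725 + 2)) = 1/(9864 - 10723) = 1/(-859) = -1/859 ≈ -0.0011641)
z = -40220 (z = -40214 - 1*6 = -40214 - 6 = -40220)
z/O = -40220/(-1/859) = -40220*(-859) = 34548980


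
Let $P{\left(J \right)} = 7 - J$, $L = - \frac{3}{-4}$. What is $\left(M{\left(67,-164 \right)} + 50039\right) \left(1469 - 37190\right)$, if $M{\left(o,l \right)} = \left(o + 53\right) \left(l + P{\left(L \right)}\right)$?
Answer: $-1111244589$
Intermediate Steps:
$L = \frac{3}{4}$ ($L = \left(-3\right) \left(- \frac{1}{4}\right) = \frac{3}{4} \approx 0.75$)
$M{\left(o,l \right)} = \left(53 + o\right) \left(\frac{25}{4} + l\right)$ ($M{\left(o,l \right)} = \left(o + 53\right) \left(l + \left(7 - \frac{3}{4}\right)\right) = \left(53 + o\right) \left(l + \left(7 - \frac{3}{4}\right)\right) = \left(53 + o\right) \left(l + \frac{25}{4}\right) = \left(53 + o\right) \left(\frac{25}{4} + l\right)$)
$\left(M{\left(67,-164 \right)} + 50039\right) \left(1469 - 37190\right) = \left(\left(\frac{1325}{4} + 53 \left(-164\right) + \frac{25}{4} \cdot 67 - 10988\right) + 50039\right) \left(1469 - 37190\right) = \left(\left(\frac{1325}{4} - 8692 + \frac{1675}{4} - 10988\right) + 50039\right) \left(-35721\right) = \left(-18930 + 50039\right) \left(-35721\right) = 31109 \left(-35721\right) = -1111244589$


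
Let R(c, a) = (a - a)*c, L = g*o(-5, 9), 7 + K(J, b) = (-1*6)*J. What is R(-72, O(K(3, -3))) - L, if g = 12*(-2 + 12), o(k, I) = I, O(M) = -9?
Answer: -1080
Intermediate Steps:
K(J, b) = -7 - 6*J (K(J, b) = -7 + (-1*6)*J = -7 - 6*J)
g = 120 (g = 12*10 = 120)
L = 1080 (L = 120*9 = 1080)
R(c, a) = 0 (R(c, a) = 0*c = 0)
R(-72, O(K(3, -3))) - L = 0 - 1*1080 = 0 - 1080 = -1080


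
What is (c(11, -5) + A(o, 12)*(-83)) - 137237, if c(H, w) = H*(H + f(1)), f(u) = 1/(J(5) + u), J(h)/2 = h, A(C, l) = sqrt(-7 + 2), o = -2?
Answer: -137115 - 83*I*sqrt(5) ≈ -1.3712e+5 - 185.59*I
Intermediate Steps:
A(C, l) = I*sqrt(5) (A(C, l) = sqrt(-5) = I*sqrt(5))
J(h) = 2*h
f(u) = 1/(10 + u) (f(u) = 1/(2*5 + u) = 1/(10 + u))
c(H, w) = H*(1/11 + H) (c(H, w) = H*(H + 1/(10 + 1)) = H*(H + 1/11) = H*(1/11 + H))
(c(11, -5) + A(o, 12)*(-83)) - 137237 = (11*(1/11 + 11) + (I*sqrt(5))*(-83)) - 137237 = (11*(122/11) - 83*I*sqrt(5)) - 137237 = (122 - 83*I*sqrt(5)) - 137237 = -137115 - 83*I*sqrt(5)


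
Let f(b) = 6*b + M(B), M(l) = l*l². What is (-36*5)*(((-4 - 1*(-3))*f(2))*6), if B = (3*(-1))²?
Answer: 800280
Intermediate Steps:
B = 9 (B = (-3)² = 9)
M(l) = l³
f(b) = 729 + 6*b (f(b) = 6*b + 9³ = 6*b + 729 = 729 + 6*b)
(-36*5)*(((-4 - 1*(-3))*f(2))*6) = (-36*5)*(((-4 - 1*(-3))*(729 + 6*2))*6) = -180*(-4 + 3)*(729 + 12)*6 = -180*(-1*741)*6 = -(-133380)*6 = -180*(-4446) = 800280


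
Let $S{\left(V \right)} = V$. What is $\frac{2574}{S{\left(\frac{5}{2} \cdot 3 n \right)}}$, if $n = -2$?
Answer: $- \frac{858}{5} \approx -171.6$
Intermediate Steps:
$\frac{2574}{S{\left(\frac{5}{2} \cdot 3 n \right)}} = \frac{2574}{\frac{5}{2} \cdot 3 \left(-2\right)} = \frac{2574}{\frac{15}{2} \left(-2\right)} = \frac{2574}{-15} = 2574 \left(- \frac{1}{15}\right) = - \frac{858}{5}$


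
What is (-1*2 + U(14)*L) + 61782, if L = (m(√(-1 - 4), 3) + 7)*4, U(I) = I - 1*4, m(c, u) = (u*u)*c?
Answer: 62060 + 360*I*√5 ≈ 62060.0 + 804.98*I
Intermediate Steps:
m(c, u) = c*u² (m(c, u) = u²*c = c*u²)
U(I) = -4 + I (U(I) = I - 4 = -4 + I)
L = 28 + 36*I*√5 (L = (√(-1 - 4)*3² + 7)*4 = (√(-5)*9 + 7)*4 = ((I*√5)*9 + 7)*4 = (9*I*√5 + 7)*4 = (7 + 9*I*√5)*4 = 28 + 36*I*√5 ≈ 28.0 + 80.498*I)
(-1*2 + U(14)*L) + 61782 = (-1*2 + (-4 + 14)*(28 + 36*I*√5)) + 61782 = (-2 + 10*(28 + 36*I*√5)) + 61782 = (-2 + (280 + 360*I*√5)) + 61782 = (278 + 360*I*√5) + 61782 = 62060 + 360*I*√5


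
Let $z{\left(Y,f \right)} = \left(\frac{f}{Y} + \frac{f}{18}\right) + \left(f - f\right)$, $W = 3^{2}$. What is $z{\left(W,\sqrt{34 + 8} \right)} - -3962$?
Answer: $3962 + \frac{\sqrt{42}}{6} \approx 3963.1$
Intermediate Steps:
$W = 9$
$z{\left(Y,f \right)} = \frac{f}{18} + \frac{f}{Y}$ ($z{\left(Y,f \right)} = \left(\frac{f}{Y} + f \frac{1}{18}\right) + 0 = \left(\frac{f}{Y} + \frac{f}{18}\right) + 0 = \left(\frac{f}{18} + \frac{f}{Y}\right) + 0 = \frac{f}{18} + \frac{f}{Y}$)
$z{\left(W,\sqrt{34 + 8} \right)} - -3962 = \left(\frac{\sqrt{34 + 8}}{18} + \frac{\sqrt{34 + 8}}{9}\right) - -3962 = \left(\frac{\sqrt{42}}{18} + \sqrt{42} \cdot \frac{1}{9}\right) + 3962 = \left(\frac{\sqrt{42}}{18} + \frac{\sqrt{42}}{9}\right) + 3962 = \frac{\sqrt{42}}{6} + 3962 = 3962 + \frac{\sqrt{42}}{6}$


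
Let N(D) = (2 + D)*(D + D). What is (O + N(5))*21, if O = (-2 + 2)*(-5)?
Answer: 1470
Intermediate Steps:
N(D) = 2*D*(2 + D) (N(D) = (2 + D)*(2*D) = 2*D*(2 + D))
O = 0 (O = 0*(-5) = 0)
(O + N(5))*21 = (0 + 2*5*(2 + 5))*21 = (0 + 2*5*7)*21 = (0 + 70)*21 = 70*21 = 1470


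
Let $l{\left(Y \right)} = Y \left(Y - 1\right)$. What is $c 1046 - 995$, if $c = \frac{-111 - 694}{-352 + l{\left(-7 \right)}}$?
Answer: $\frac{273755}{148} \approx 1849.7$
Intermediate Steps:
$l{\left(Y \right)} = Y \left(-1 + Y\right)$
$c = \frac{805}{296}$ ($c = \frac{-111 - 694}{-352 - 7 \left(-1 - 7\right)} = - \frac{805}{-352 - -56} = - \frac{805}{-352 + 56} = - \frac{805}{-296} = \left(-805\right) \left(- \frac{1}{296}\right) = \frac{805}{296} \approx 2.7196$)
$c 1046 - 995 = \frac{805}{296} \cdot 1046 - 995 = \frac{421015}{148} - 995 = \frac{273755}{148}$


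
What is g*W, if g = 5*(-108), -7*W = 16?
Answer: 8640/7 ≈ 1234.3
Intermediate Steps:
W = -16/7 (W = -1/7*16 = -16/7 ≈ -2.2857)
g = -540
g*W = -540*(-16/7) = 8640/7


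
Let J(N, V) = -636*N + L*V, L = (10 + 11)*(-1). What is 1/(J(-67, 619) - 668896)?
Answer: -1/639283 ≈ -1.5643e-6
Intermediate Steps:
L = -21 (L = 21*(-1) = -21)
J(N, V) = -636*N - 21*V
1/(J(-67, 619) - 668896) = 1/((-636*(-67) - 21*619) - 668896) = 1/((42612 - 12999) - 668896) = 1/(29613 - 668896) = 1/(-639283) = -1/639283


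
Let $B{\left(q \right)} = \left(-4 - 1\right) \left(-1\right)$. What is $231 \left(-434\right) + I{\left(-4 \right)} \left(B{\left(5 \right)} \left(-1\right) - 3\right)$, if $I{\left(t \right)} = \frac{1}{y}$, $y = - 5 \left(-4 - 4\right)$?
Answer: $- \frac{501271}{5} \approx -1.0025 \cdot 10^{5}$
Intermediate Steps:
$y = 40$ ($y = \left(-5\right) \left(-8\right) = 40$)
$I{\left(t \right)} = \frac{1}{40}$
$B{\left(q \right)} = 5$ ($B{\left(q \right)} = \left(-5\right) \left(-1\right) = 5$)
$231 \left(-434\right) + I{\left(-4 \right)} \left(B{\left(5 \right)} \left(-1\right) - 3\right) = 231 \left(-434\right) + \frac{5 \left(-1\right) - 3}{40} = -100254 + \frac{-5 - 3}{40} = -100254 + \frac{1}{40} \left(-8\right) = -100254 - \frac{1}{5} = - \frac{501271}{5}$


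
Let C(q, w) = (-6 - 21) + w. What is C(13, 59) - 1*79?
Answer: -47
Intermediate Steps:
C(q, w) = -27 + w
C(13, 59) - 1*79 = (-27 + 59) - 1*79 = 32 - 79 = -47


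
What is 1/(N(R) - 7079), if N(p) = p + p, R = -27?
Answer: -1/7133 ≈ -0.00014019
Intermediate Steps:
N(p) = 2*p
1/(N(R) - 7079) = 1/(2*(-27) - 7079) = 1/(-54 - 7079) = 1/(-7133) = -1/7133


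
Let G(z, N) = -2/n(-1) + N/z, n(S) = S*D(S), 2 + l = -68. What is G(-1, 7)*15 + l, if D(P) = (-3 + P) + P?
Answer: -181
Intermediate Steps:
D(P) = -3 + 2*P
l = -70 (l = -2 - 68 = -70)
n(S) = S*(-3 + 2*S)
G(z, N) = -2/5 + N/z (G(z, N) = -2*(-1/(-3 + 2*(-1))) + N/z = -2*(-1/(-3 - 2)) + N/z = -2/((-1*(-5))) + N/z = -2/5 + N/z)
G(-1, 7)*15 + l = (-2/5 + 7/(-1))*15 - 70 = (-2/5 + 7*(-1))*15 - 70 = (-2/5 - 7)*15 - 70 = -37/5*15 - 70 = -111 - 70 = -181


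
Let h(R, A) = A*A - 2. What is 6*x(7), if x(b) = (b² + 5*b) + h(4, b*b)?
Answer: 14898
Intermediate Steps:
h(R, A) = -2 + A² (h(R, A) = A² - 2 = -2 + A²)
x(b) = -2 + b² + b⁴ + 5*b (x(b) = (b² + 5*b) + (-2 + (b*b)²) = (b² + 5*b) + (-2 + (b²)²) = (b² + 5*b) + (-2 + b⁴) = -2 + b² + b⁴ + 5*b)
6*x(7) = 6*(-2 + 7² + 7⁴ + 5*7) = 6*(-2 + 49 + 2401 + 35) = 6*2483 = 14898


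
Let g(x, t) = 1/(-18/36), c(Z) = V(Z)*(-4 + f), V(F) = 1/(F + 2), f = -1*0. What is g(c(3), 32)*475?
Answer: -950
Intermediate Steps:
f = 0
V(F) = 1/(2 + F)
c(Z) = -4/(2 + Z) (c(Z) = (-4 + 0)/(2 + Z) = -4/(2 + Z))
g(x, t) = -2 (g(x, t) = 1/(-18*1/36) = 1/(-½) = -2)
g(c(3), 32)*475 = -2*475 = -950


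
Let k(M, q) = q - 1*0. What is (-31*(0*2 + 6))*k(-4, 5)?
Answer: -930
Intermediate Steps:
k(M, q) = q (k(M, q) = q + 0 = q)
(-31*(0*2 + 6))*k(-4, 5) = -31*(0*2 + 6)*5 = -31*(0 + 6)*5 = -31*6*5 = -186*5 = -930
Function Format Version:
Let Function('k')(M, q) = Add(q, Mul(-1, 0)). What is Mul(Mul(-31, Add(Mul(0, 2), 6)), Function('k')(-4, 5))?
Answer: -930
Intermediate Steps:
Function('k')(M, q) = q (Function('k')(M, q) = Add(q, 0) = q)
Mul(Mul(-31, Add(Mul(0, 2), 6)), Function('k')(-4, 5)) = Mul(Mul(-31, Add(Mul(0, 2), 6)), 5) = Mul(Mul(-31, Add(0, 6)), 5) = Mul(Mul(-31, 6), 5) = Mul(-186, 5) = -930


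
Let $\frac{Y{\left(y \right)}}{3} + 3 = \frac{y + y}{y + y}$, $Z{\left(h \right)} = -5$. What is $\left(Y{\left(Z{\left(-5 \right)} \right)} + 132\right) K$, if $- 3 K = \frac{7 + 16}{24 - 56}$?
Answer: $\frac{483}{16} \approx 30.188$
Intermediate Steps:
$K = \frac{23}{96}$ ($K = - \frac{\left(7 + 16\right) \frac{1}{24 - 56}}{3} = - \frac{23 \frac{1}{-32}}{3} = - \frac{23 \left(- \frac{1}{32}\right)}{3} = \left(- \frac{1}{3}\right) \left(- \frac{23}{32}\right) = \frac{23}{96} \approx 0.23958$)
$Y{\left(y \right)} = -6$ ($Y{\left(y \right)} = -9 + 3 \frac{y + y}{y + y} = -9 + 3 \frac{2 y}{2 y} = -9 + 3 \cdot 2 y \frac{1}{2 y} = -9 + 3 \cdot 1 = -9 + 3 = -6$)
$\left(Y{\left(Z{\left(-5 \right)} \right)} + 132\right) K = \left(-6 + 132\right) \frac{23}{96} = 126 \cdot \frac{23}{96} = \frac{483}{16}$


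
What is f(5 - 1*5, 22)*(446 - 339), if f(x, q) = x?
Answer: 0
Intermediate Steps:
f(5 - 1*5, 22)*(446 - 339) = (5 - 1*5)*(446 - 339) = (5 - 5)*107 = 0*107 = 0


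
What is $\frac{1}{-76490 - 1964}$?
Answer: $- \frac{1}{78454} \approx -1.2746 \cdot 10^{-5}$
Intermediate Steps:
$\frac{1}{-76490 - 1964} = \frac{1}{-78454} = - \frac{1}{78454}$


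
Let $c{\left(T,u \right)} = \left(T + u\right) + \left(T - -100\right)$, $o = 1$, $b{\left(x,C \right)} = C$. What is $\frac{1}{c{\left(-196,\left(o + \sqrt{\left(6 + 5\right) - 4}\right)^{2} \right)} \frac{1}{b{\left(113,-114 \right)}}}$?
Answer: $\frac{2698}{6719} + \frac{19 \sqrt{7}}{6719} \approx 0.40903$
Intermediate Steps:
$c{\left(T,u \right)} = 100 + u + 2 T$ ($c{\left(T,u \right)} = \left(T + u\right) + \left(T + 100\right) = \left(T + u\right) + \left(100 + T\right) = 100 + u + 2 T$)
$\frac{1}{c{\left(-196,\left(o + \sqrt{\left(6 + 5\right) - 4}\right)^{2} \right)} \frac{1}{b{\left(113,-114 \right)}}} = \frac{1}{\left(100 + \left(1 + \sqrt{\left(6 + 5\right) - 4}\right)^{2} + 2 \left(-196\right)\right) \frac{1}{-114}} = \frac{1}{\left(100 + \left(1 + \sqrt{11 - 4}\right)^{2} - 392\right) \left(- \frac{1}{114}\right)} = \frac{1}{\left(100 + \left(1 + \sqrt{7}\right)^{2} - 392\right) \left(- \frac{1}{114}\right)} = \frac{1}{\left(-292 + \left(1 + \sqrt{7}\right)^{2}\right) \left(- \frac{1}{114}\right)} = \frac{1}{\frac{146}{57} - \frac{\left(1 + \sqrt{7}\right)^{2}}{114}}$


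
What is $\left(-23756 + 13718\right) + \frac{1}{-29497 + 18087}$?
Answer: $- \frac{114533581}{11410} \approx -10038.0$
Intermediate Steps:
$\left(-23756 + 13718\right) + \frac{1}{-29497 + 18087} = -10038 + \frac{1}{-11410} = -10038 - \frac{1}{11410} = - \frac{114533581}{11410}$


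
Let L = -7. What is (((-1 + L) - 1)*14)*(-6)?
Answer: 756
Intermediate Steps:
(((-1 + L) - 1)*14)*(-6) = (((-1 - 7) - 1)*14)*(-6) = ((-8 - 1)*14)*(-6) = -9*14*(-6) = -126*(-6) = 756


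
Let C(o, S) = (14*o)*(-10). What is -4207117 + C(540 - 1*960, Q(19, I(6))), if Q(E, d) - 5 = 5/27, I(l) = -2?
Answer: -4148317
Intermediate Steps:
Q(E, d) = 140/27 (Q(E, d) = 5 + 5/27 = 140/27)
C(o, S) = -140*o
-4207117 + C(540 - 1*960, Q(19, I(6))) = -4207117 - 140*(540 - 1*960) = -4207117 - 140*(540 - 960) = -4207117 - 140*(-420) = -4207117 + 58800 = -4148317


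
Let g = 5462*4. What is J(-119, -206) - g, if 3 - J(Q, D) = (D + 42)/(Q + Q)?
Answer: -2599637/119 ≈ -21846.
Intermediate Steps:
J(Q, D) = 3 - (42 + D)/(2*Q) (J(Q, D) = 3 - (D + 42)/(Q + Q) = 3 - (42 + D)/(2*Q))
g = 21848
J(-119, -206) - g = (½)*(-42 - 1*(-206) + 6*(-119))/(-119) - 1*21848 = (½)*(-1/119)*(-42 + 206 - 714) - 21848 = (½)*(-1/119)*(-550) - 21848 = 275/119 - 21848 = -2599637/119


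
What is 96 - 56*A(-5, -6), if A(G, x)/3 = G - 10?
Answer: 2616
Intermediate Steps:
A(G, x) = -30 + 3*G (A(G, x) = 3*(G - 10) = 3*(-10 + G) = -30 + 3*G)
96 - 56*A(-5, -6) = 96 - 56*(-30 + 3*(-5)) = 96 - 56*(-30 - 15) = 96 - 56*(-45) = 96 + 2520 = 2616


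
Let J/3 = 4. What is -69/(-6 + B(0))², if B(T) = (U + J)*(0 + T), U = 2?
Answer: -23/12 ≈ -1.9167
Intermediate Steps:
J = 12 (J = 3*4 = 12)
B(T) = 14*T (B(T) = (2 + 12)*(0 + T) = 14*T)
-69/(-6 + B(0))² = -69/(-6 + 14*0)² = -69/(-6 + 0)² = -69/((-6)²) = -69/36 = -69*1/36 = -23/12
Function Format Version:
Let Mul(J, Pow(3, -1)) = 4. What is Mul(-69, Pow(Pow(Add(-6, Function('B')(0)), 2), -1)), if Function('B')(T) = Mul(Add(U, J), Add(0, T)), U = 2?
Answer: Rational(-23, 12) ≈ -1.9167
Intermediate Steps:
J = 12 (J = Mul(3, 4) = 12)
Function('B')(T) = Mul(14, T) (Function('B')(T) = Mul(Add(2, 12), Add(0, T)) = Mul(14, T))
Mul(-69, Pow(Pow(Add(-6, Function('B')(0)), 2), -1)) = Mul(-69, Pow(Pow(Add(-6, Mul(14, 0)), 2), -1)) = Mul(-69, Pow(Pow(Add(-6, 0), 2), -1)) = Mul(-69, Pow(Pow(-6, 2), -1)) = Mul(-69, Pow(36, -1)) = Mul(-69, Rational(1, 36)) = Rational(-23, 12)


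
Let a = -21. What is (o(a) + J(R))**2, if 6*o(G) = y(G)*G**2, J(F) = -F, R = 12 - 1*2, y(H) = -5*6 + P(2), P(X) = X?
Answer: 4276624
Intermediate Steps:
y(H) = -28 (y(H) = -5*6 + 2 = -30 + 2 = -28)
R = 10 (R = 12 - 2 = 10)
o(G) = -14*G**2/3 (o(G) = (-28*G**2)/6 = -14*G**2/3)
(o(a) + J(R))**2 = (-14/3*(-21)**2 - 1*10)**2 = (-14/3*441 - 10)**2 = (-2058 - 10)**2 = (-2068)**2 = 4276624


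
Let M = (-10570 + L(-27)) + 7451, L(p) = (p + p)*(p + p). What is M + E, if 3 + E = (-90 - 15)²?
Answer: 10819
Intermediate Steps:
L(p) = 4*p² (L(p) = (2*p)*(2*p) = 4*p²)
M = -203 (M = (-10570 + 4*(-27)²) + 7451 = (-10570 + 4*729) + 7451 = (-10570 + 2916) + 7451 = -7654 + 7451 = -203)
E = 11022 (E = -3 + (-90 - 15)² = -3 + (-105)² = -3 + 11025 = 11022)
M + E = -203 + 11022 = 10819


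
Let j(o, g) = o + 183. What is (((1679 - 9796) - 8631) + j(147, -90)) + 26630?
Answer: 10212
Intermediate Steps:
j(o, g) = 183 + o
(((1679 - 9796) - 8631) + j(147, -90)) + 26630 = (((1679 - 9796) - 8631) + (183 + 147)) + 26630 = ((-8117 - 8631) + 330) + 26630 = (-16748 + 330) + 26630 = -16418 + 26630 = 10212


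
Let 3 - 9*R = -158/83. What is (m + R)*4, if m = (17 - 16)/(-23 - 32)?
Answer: 86552/41085 ≈ 2.1067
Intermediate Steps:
R = 407/747 (R = ⅓ - (-158)/(9*83) = ⅓ - ⅑*(-158/83) = ⅓ + 158/747 = 407/747 ≈ 0.54485)
m = -1/55 (m = 1/(-55) = 1*(-1/55) = -1/55 ≈ -0.018182)
(m + R)*4 = (-1/55 + 407/747)*4 = (21638/41085)*4 = 86552/41085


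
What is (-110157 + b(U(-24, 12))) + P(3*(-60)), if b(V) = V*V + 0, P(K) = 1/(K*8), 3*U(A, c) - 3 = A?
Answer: -158555521/1440 ≈ -1.1011e+5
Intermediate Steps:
U(A, c) = 1 + A/3
P(K) = 1/(8*K)
b(V) = V**2 (b(V) = V**2 + 0 = V**2)
(-110157 + b(U(-24, 12))) + P(3*(-60)) = (-110157 + (1 + (1/3)*(-24))**2) + 1/(8*((3*(-60)))) = (-110157 + (1 - 8)**2) + (1/8)/(-180) = (-110157 + (-7)**2) + (1/8)*(-1/180) = (-110157 + 49) - 1/1440 = -110108 - 1/1440 = -158555521/1440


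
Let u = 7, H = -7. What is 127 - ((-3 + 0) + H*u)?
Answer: 179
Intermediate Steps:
127 - ((-3 + 0) + H*u) = 127 - ((-3 + 0) - 7*7) = 127 - (-3 - 49) = 127 - 1*(-52) = 127 + 52 = 179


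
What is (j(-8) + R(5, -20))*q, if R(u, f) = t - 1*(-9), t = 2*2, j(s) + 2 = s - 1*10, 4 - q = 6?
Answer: 14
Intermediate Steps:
q = -2 (q = 4 - 1*6 = 4 - 6 = -2)
j(s) = -12 + s (j(s) = -2 + (s - 1*10) = -2 + (s - 10) = -2 + (-10 + s) = -12 + s)
t = 4
R(u, f) = 13 (R(u, f) = 4 - 1*(-9) = 4 + 9 = 13)
(j(-8) + R(5, -20))*q = ((-12 - 8) + 13)*(-2) = (-20 + 13)*(-2) = -7*(-2) = 14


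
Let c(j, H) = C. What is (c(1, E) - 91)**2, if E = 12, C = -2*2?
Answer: 9025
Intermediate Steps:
C = -4
c(j, H) = -4
(c(1, E) - 91)**2 = (-4 - 91)**2 = (-95)**2 = 9025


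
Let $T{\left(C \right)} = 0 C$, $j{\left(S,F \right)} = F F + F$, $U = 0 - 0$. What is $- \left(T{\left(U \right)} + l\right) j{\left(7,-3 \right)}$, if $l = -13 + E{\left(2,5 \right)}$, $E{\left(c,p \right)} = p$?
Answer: $48$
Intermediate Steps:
$U = 0$ ($U = 0 + 0 = 0$)
$j{\left(S,F \right)} = F + F^{2}$ ($j{\left(S,F \right)} = F^{2} + F = F + F^{2}$)
$l = -8$ ($l = -13 + 5 = -8$)
$T{\left(C \right)} = 0$
$- \left(T{\left(U \right)} + l\right) j{\left(7,-3 \right)} = - \left(0 - 8\right) \left(- 3 \left(1 - 3\right)\right) = - \left(-8\right) \left(\left(-3\right) \left(-2\right)\right) = - \left(-8\right) 6 = \left(-1\right) \left(-48\right) = 48$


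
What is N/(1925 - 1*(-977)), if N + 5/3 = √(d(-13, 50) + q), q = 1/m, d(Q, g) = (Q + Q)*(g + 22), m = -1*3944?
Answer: -5/8706 + I*√7279804634/5722744 ≈ -0.00057432 + 0.014909*I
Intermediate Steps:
m = -3944
d(Q, g) = 2*Q*(22 + g) (d(Q, g) = (2*Q)*(22 + g) = 2*Q*(22 + g))
q = -1/3944 (q = 1/(-3944) = -1/3944 ≈ -0.00025355)
N = -5/3 + I*√7279804634/1972 (N = -5/3 + √(2*(-13)*(22 + 50) - 1/3944) = -5/3 + √(2*(-13)*72 - 1/3944) = -5/3 + √(-1872 - 1/3944) = -5/3 + √(-7383169/3944) = -5/3 + I*√7279804634/1972 ≈ -1.6667 + 43.267*I)
N/(1925 - 1*(-977)) = (-5/3 + I*√7279804634/1972)/(1925 - 1*(-977)) = (-5/3 + I*√7279804634/1972)/(1925 + 977) = (-5/3 + I*√7279804634/1972)/2902 = (-5/3 + I*√7279804634/1972)*(1/2902) = -5/8706 + I*√7279804634/5722744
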